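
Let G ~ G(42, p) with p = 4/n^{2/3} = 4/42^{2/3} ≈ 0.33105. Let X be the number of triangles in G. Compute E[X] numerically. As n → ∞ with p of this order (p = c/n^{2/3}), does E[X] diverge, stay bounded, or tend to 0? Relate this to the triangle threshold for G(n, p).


Number of potential triangles: C(42, 3) = 11480.
Each occurs with probability p³ ≈ (0.33105)³ ≈ 3.6281179e-02.
By linearity: E[X] = C(42, 3)·p³ ≈ 11480 · 3.6281179e-02 ≈ 416.50794.
Since α = 2/3 < 1, p = c/n^{2/3} ≫ 1/n is above the triangle threshold p ~ 1/n. Asymptotically E[X] ~ (c³/6)·n^{3(1−α)} = (4³/6)·n^{1} → ∞; triangles are abundant w.h.p.

E[X] ≈ 416.50794; in regime p = Θ(1/n^{2/3}) E[X] diverges (above the triangle threshold p ~ 1/n).


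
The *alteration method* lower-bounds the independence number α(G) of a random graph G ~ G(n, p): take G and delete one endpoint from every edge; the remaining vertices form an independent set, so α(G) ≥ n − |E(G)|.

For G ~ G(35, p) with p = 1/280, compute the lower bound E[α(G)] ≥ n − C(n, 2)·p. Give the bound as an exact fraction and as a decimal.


E[|E(G)|] = C(35, 2)·p = 595 · (1/280) = 17/8.
E[α(G)] ≥ n − E[|E(G)|] = 35 − 17/8 = 263/8.
Numerically: ≈ 32.875000.
(This is only a lower bound; the true E[α(G)] may be larger.)

E[α(G)] ≥ 263/8 ≈ 32.875000.


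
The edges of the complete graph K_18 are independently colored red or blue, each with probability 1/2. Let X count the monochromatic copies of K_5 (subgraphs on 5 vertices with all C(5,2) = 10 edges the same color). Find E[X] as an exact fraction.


Let X = Σ_S X_S over the C(18, 5) = 8568 subsets S of size 5, where X_S = 1 if the K_5 on S is monochromatic.
For a fixed S, the K_5 on S has C(5, 2) = 10 edges. P[all 10 edges red] = (1/2)^10, and likewise for blue, so P[monochromatic] = 2·(1/2)^10 = 2^{1 − 10} = 1/512.
By linearity of expectation: E[X] = C(18, 5) · 2^{1 − 10} = 8568 · 1/512 = 1071/64.
Numerically: E[X] ≈ 16.734375.

E[X] = C(18,5)·2^(1−C(5,2)) = 1071/64 ≈ 16.734375.


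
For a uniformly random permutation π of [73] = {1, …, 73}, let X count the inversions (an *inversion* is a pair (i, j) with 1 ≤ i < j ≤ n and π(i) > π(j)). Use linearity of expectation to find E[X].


Write X = Σ X_I over the C(73, 2) = 2628 pairs i < j, with X_I the indicator of one inversion.
There are 2628 indicators.
For each fixed pair i < j, the values π(i) and π(j) are two distinct elements of {1, …, 73} in uniformly random order; by symmetry P[π(i) > π(j)] = 1/2.
By linearity: E[X] = 2628 · (1/2) = C(73, 2) · (1/2) = 2628/2 = 1314 ≈ 1314.000.

E[X] = 1314 = 1314.000.


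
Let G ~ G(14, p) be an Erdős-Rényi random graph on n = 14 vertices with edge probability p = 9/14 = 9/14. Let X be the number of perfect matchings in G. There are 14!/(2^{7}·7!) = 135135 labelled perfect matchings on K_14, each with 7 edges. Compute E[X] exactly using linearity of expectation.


K_14 has 14!/(2^{7}·7!) = 135135 labelled perfect matchings.
For each such perfect matching H, let X_H = 1 if all 7 edges of H are present in G. Then P[X_H = 1] = p^{7} = (9/14)^{7} = 4782969/105413504.
Summing the indicators: E[X] = Σ_H E[X_H] = 135135 · p^{7} = 135135 · 4782969/105413504 = 92335216545/15059072.
Numerically: E[X] ≈ 6.13e+03.

E[X] = 135135 · (9/14)^{7} = 92335216545/15059072 ≈ 6.13e+03.


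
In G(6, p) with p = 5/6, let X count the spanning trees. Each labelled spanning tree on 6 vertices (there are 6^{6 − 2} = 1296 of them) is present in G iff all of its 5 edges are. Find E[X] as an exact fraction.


K_6 has 6^{6 − 2} = 1296 labelled spanning trees.
For each such spanning tree H, let X_H = 1 if all 5 edges of H are present in G. Then P[X_H = 1] = p^{5} = (5/6)^{5} = 3125/7776.
By linearity of expectation: E[X] = Σ_H E[X_H] = 1296 · p^{5} = 1296 · 3125/7776 = 3125/6.
Numerically: E[X] ≈ 520.833.

E[X] = 1296 · (5/6)^{5} = 3125/6 ≈ 520.833.


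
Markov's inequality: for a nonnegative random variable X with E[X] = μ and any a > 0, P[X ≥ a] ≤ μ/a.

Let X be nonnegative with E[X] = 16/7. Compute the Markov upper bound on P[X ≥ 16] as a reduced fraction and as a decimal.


μ = E[X] = 16/7, a = 16.
Markov: P[X ≥ 16] ≤ μ/a = (16/7)/16 = 1/7.
Numerically: ≈ 0.143.
(Since a = 16 > μ = 2.286, the bound 1/7 is < 1 and informative.)

P[X ≥ 16] ≤ 1/7 ≈ 0.143.


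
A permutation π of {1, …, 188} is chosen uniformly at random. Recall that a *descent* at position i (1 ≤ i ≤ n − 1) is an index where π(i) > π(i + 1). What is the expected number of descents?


Write X = Σ X_I over i = 1, …, 187, with X_I the indicator of one descent.
There are 187 indicators.
For each fixed i, the pair (π(i), π(i+1)) is a uniformly random ordered pair of distinct values from {1, …, 188}; by symmetry P[π(i) > π(i+1)] = 1/2.
By linearity: E[X] = 187 · (1/2) = (188 − 1) · (1/2) = 187/2 ≈ 93.500.

E[X] = 187/2 = 93.500.


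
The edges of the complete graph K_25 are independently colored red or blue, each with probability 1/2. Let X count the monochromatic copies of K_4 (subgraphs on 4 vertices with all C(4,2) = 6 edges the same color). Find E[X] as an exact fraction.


Let X = Σ_S X_S over the C(25, 4) = 12650 subsets S of size 4, where X_S = 1 if the K_4 on S is monochromatic.
For a fixed S, the K_4 on S has C(4, 2) = 6 edges. P[all 6 edges red] = (1/2)^6, and likewise for blue, so P[monochromatic] = 2·(1/2)^6 = 2^{1 − 6} = 1/32.
By linearity: E[X] = C(25, 4) · 2^{1 − 6} = 12650 · 1/32 = 6325/16.
Numerically: E[X] ≈ 395.312.

E[X] = C(25,4)·2^(1−C(4,2)) = 6325/16 ≈ 395.312.


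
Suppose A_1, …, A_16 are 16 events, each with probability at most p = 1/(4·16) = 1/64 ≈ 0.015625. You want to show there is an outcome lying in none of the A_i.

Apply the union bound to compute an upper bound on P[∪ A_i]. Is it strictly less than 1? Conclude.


Union bound: P[∪_{i=1}^{16} A_i] ≤ Σ_i P[A_i] ≤ 16·p = 16·(1/64) = 1/4.
Numerically: 1/4 ≈ 0.250000.
Is 1/4 < 1? YES.
Since P[∪ A_i] ≤ 1/4 < 1, the complement has P[∩ A_i^c] ≥ 1 − 1/4 = 3/4 > 0, so some outcome avoids every A_i.

16·p = 1/4 ≈ 0.250000; existence CERTIFIED by the union bound.


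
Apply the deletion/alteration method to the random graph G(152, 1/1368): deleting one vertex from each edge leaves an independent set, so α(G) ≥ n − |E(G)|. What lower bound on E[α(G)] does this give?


E[|E(G)|] = C(152, 2)·p = 11476 · (1/1368) = 151/18.
E[α(G)] ≥ n − E[|E(G)|] = 152 − 151/18 = 2585/18.
Numerically: ≈ 143.61111.
(This is only a lower bound; the true E[α(G)] may be larger.)

E[α(G)] ≥ 2585/18 ≈ 143.61111.


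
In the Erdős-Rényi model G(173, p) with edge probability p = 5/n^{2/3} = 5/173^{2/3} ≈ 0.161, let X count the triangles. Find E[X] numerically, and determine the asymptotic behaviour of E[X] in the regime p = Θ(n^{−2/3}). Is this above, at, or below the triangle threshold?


Number of potential triangles: C(173, 3) = 848046.
Each occurs with probability p³ ≈ (0.161)³ ≈ 4.176551e-03.
By linearity: E[X] = C(173, 3)·p³ ≈ 848046 · 4.176551e-03 ≈ 3541.9075.
Since α = 2/3 < 1, p = c/n^{2/3} ≫ 1/n is above the triangle threshold p ~ 1/n. Asymptotically E[X] ~ (c³/6)·n^{3(1−α)} = (5³/6)·n^{1} → ∞; triangles are abundant w.h.p.

E[X] ≈ 3541.9075; in regime p = Θ(1/n^{2/3}) E[X] diverges (above the triangle threshold p ~ 1/n).


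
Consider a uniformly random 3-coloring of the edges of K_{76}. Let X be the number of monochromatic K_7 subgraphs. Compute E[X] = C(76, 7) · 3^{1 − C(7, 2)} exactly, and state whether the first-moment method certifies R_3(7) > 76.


E[X] = C(76, 7) · 3^{1 − 21} = 2186189400 · 3^{−20} = 2186189400/3486784401.
As a reduced fraction: E[X] = 728729800/1162261467 ≈ 0.626993.
Is E[X] < 1? YES.
Since E[X] < 1, there exists a 3-coloring of K_{76} with no monochromatic K_7; hence R_3(7) > 76.

E[X] = 728729800/1162261467 ≈ 0.626993; E[X] < 1, so R_3(7) > 76.


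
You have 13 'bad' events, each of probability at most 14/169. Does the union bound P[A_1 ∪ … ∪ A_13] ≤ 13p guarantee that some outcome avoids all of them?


Union bound: P[∪_{i=1}^{13} A_i] ≤ Σ_i P[A_i] ≤ 13·p = 13·(14/169) = 14/13.
Numerically: 14/13 ≈ 1.0769.
Is 14/13 < 1? NO.
Since the bound 14/13 is ≥ 1, the union bound is uninformative here; it does NOT by itself certify existence.

13·p = 14/13 ≈ 1.0769; existence NOT certified by the union bound.


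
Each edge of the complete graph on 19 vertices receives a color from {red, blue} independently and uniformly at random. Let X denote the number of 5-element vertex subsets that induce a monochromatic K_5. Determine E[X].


Let X = Σ_S X_S over the C(19, 5) = 11628 subsets S of size 5, where X_S = 1 if the K_5 on S is monochromatic.
For a fixed S, the K_5 on S has C(5, 2) = 10 edges. P[all 10 edges red] = (1/2)^10, and likewise for blue, so P[monochromatic] = 2·(1/2)^10 = 2^{1 − 10} = 1/512.
Summing: E[X] = C(19, 5) · 2^{1 − 10} = 11628 · 1/512 = 2907/128.
Numerically: E[X] ≈ 22.7109.

E[X] = C(19,5)·2^(1−C(5,2)) = 2907/128 ≈ 22.7109.


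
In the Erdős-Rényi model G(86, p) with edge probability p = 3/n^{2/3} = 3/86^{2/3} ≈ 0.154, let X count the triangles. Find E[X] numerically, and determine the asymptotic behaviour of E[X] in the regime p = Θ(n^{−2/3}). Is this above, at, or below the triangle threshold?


Number of potential triangles: C(86, 3) = 102340.
Each occurs with probability p³ ≈ (0.154)³ ≈ 3.65062e-03.
By linearity: E[X] = C(86, 3)·p³ ≈ 102340 · 3.65062e-03 ≈ 373.605.
Since α = 2/3 < 1, p = c/n^{2/3} ≫ 1/n is above the triangle threshold p ~ 1/n. Asymptotically E[X] ~ (c³/6)·n^{3(1−α)} = (3³/6)·n^{1} → ∞; triangles are abundant w.h.p.

E[X] ≈ 373.605; in regime p = Θ(1/n^{2/3}) E[X] diverges (above the triangle threshold p ~ 1/n).


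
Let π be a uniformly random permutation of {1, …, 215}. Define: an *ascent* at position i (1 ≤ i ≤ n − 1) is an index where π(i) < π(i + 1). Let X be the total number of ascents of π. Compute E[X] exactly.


Write X = Σ X_I over i = 1, …, 214, with X_I the indicator of one ascent.
There are 214 indicators.
For each fixed i, the pair (π(i), π(i+1)) is a uniformly random ordered pair of distinct values from {1, …, 215}; by symmetry P[π(i) < π(i+1)] = 1/2.
By linearity: E[X] = 214 · (1/2) = (215 − 1) · (1/2) = 107 ≈ 107.000.

E[X] = 107 = 107.000.


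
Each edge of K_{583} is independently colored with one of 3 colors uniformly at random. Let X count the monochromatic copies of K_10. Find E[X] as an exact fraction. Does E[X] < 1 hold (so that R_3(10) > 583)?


E[X] = C(583, 10) · 3^{1 − 45} = 1156690232601431494120 · 3^{−44} = 1156690232601431494120/984770902183611232881.
As a reduced fraction: E[X] = 1156690232601431494120/984770902183611232881 ≈ 1.174578.
Is E[X] < 1? NO.
Since E[X] ≥ 1, the first-moment bound is inconclusive at n = 583; it does NOT by itself certify R_3(10) > 583.

E[X] = 1156690232601431494120/984770902183611232881 ≈ 1.174578; E[X] ≥ 1; first-moment method inconclusive here.


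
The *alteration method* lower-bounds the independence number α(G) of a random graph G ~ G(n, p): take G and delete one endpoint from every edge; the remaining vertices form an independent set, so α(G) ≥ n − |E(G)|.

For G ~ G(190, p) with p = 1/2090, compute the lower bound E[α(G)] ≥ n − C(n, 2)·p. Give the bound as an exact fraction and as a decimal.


E[|E(G)|] = C(190, 2)·p = 17955 · (1/2090) = 189/22.
E[α(G)] ≥ n − E[|E(G)|] = 190 − 189/22 = 3991/22.
Numerically: ≈ 181.409.
(This is only a lower bound; the true E[α(G)] may be larger.)

E[α(G)] ≥ 3991/22 ≈ 181.409.


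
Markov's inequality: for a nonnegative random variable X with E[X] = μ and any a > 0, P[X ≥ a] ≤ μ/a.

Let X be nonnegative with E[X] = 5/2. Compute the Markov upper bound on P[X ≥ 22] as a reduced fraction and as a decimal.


μ = E[X] = 5/2, a = 22.
Markov: P[X ≥ 22] ≤ μ/a = (5/2)/22 = 5/44.
Numerically: ≈ 0.114.
(Since a = 22 > μ = 2.500, the bound 5/44 is < 1 and informative.)

P[X ≥ 22] ≤ 5/44 ≈ 0.114.


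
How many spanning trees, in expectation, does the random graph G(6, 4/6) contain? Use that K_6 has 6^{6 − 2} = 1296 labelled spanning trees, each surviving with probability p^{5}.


K_6 has 6^{6 − 2} = 1296 labelled spanning trees.
For each such spanning tree H, let X_H = 1 if all 5 edges of H are present in G. Then P[X_H = 1] = p^{5} = (2/3)^{5} = 32/243.
Summing the indicators: E[X] = Σ_H E[X_H] = 1296 · p^{5} = 1296 · 32/243 = 512/3.
Numerically: E[X] ≈ 170.67.

E[X] = 1296 · (2/3)^{5} = 512/3 ≈ 170.67.


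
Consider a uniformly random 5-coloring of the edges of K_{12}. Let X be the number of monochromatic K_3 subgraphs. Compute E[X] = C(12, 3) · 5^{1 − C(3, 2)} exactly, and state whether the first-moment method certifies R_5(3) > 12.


E[X] = C(12, 3) · 5^{1 − 3} = 220 · 5^{−2} = 220/25.
As a reduced fraction: E[X] = 44/5 ≈ 8.800000.
Is E[X] < 1? NO.
Since E[X] ≥ 1, the first-moment bound is inconclusive at n = 12; it does NOT by itself certify R_5(3) > 12.

E[X] = 44/5 ≈ 8.800000; E[X] ≥ 1; first-moment method inconclusive here.


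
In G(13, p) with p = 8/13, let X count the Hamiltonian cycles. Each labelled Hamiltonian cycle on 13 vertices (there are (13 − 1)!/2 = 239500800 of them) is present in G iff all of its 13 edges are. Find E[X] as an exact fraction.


K_13 has (13 − 1)!/2 = 239500800 labelled Hamiltonian cycles.
For each such Hamiltonian cycle H, let X_H = 1 if all 13 edges of H are present in G. Then P[X_H = 1] = p^{13} = (8/13)^{13} = 549755813888/302875106592253.
By linearity: E[X] = Σ_H E[X_H] = 239500800 · p^{13} = 239500800 · 549755813888/302875106592253 = 131666957230827110400/302875106592253.
Numerically: E[X] ≈ 434724.

E[X] = 239500800 · (8/13)^{13} = 131666957230827110400/302875106592253 ≈ 434724.


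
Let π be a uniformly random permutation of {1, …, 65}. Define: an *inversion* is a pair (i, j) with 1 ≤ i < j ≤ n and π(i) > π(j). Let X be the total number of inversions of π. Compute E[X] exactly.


Write X = Σ X_I over the C(65, 2) = 2080 pairs i < j, with X_I the indicator of one inversion.
There are 2080 indicators.
For each fixed pair i < j, the values π(i) and π(j) are two distinct elements of {1, …, 65} in uniformly random order; by symmetry P[π(i) > π(j)] = 1/2.
By linearity: E[X] = 2080 · (1/2) = C(65, 2) · (1/2) = 2080/2 = 1040 ≈ 1040.000.

E[X] = 1040 = 1040.000.


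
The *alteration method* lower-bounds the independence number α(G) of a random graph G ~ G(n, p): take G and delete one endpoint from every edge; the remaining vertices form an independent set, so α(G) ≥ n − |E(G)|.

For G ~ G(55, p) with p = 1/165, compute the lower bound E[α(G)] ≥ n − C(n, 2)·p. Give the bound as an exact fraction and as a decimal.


E[|E(G)|] = C(55, 2)·p = 1485 · (1/165) = 9.
E[α(G)] ≥ n − E[|E(G)|] = 55 − 9 = 46.
Numerically: ≈ 46.00000.
(This is only a lower bound; the true E[α(G)] may be larger.)

E[α(G)] ≥ 46 ≈ 46.00000.


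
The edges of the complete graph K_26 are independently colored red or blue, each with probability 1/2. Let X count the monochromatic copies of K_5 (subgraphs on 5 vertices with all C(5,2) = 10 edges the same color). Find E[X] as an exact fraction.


Let X = Σ_S X_S over the C(26, 5) = 65780 subsets S of size 5, where X_S = 1 if the K_5 on S is monochromatic.
For a fixed S, the K_5 on S has C(5, 2) = 10 edges. P[all 10 edges red] = (1/2)^10, and likewise for blue, so P[monochromatic] = 2·(1/2)^10 = 2^{1 − 10} = 1/512.
Summing: E[X] = C(26, 5) · 2^{1 − 10} = 65780 · 1/512 = 16445/128.
Numerically: E[X] ≈ 128.47656.

E[X] = C(26,5)·2^(1−C(5,2)) = 16445/128 ≈ 128.47656.


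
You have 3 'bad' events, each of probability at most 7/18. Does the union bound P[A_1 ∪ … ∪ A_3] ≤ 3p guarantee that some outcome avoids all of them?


Union bound: P[∪_{i=1}^{3} A_i] ≤ Σ_i P[A_i] ≤ 3·p = 3·(7/18) = 7/6.
Numerically: 7/6 ≈ 1.167.
Is 7/6 < 1? NO.
Since the bound 7/6 is ≥ 1, the union bound is uninformative here; it does NOT by itself certify existence.

3·p = 7/6 ≈ 1.167; existence NOT certified by the union bound.


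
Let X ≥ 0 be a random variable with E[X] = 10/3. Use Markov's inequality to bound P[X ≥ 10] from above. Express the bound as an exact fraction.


μ = E[X] = 10/3, a = 10.
Markov: P[X ≥ 10] ≤ μ/a = (10/3)/10 = 1/3.
Numerically: ≈ 0.3333.
(Since a = 10 > μ = 3.3333, the bound 1/3 is < 1 and informative.)

P[X ≥ 10] ≤ 1/3 ≈ 0.3333.


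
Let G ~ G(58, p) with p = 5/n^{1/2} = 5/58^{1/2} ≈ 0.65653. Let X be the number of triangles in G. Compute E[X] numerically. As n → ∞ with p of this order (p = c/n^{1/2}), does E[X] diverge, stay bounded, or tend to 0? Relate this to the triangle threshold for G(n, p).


Number of potential triangles: C(58, 3) = 30856.
Each occurs with probability p³ ≈ (0.65653)³ ≈ 2.8298800e-01.
By linearity: E[X] = C(58, 3)·p³ ≈ 30856 · 2.8298800e-01 ≈ 8731.87779.
Since α = 1/2 < 1, p = c/n^{1/2} ≫ 1/n is above the triangle threshold p ~ 1/n. Asymptotically E[X] ~ (c³/6)·n^{3(1−α)} = (5³/6)·n^{1.5} → ∞; triangles are abundant w.h.p.

E[X] ≈ 8731.87779; in regime p = Θ(1/n^{1/2}) E[X] diverges (above the triangle threshold p ~ 1/n).


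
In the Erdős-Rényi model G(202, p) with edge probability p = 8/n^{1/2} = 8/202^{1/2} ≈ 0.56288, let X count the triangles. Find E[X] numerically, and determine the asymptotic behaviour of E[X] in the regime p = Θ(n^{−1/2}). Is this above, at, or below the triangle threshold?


Number of potential triangles: C(202, 3) = 1353400.
Each occurs with probability p³ ≈ (0.56288)³ ≈ 1.7833760e-01.
By linearity: E[X] = C(202, 3)·p³ ≈ 1353400 · 1.7833760e-01 ≈ 241362.10174.
Since α = 1/2 < 1, p = c/n^{1/2} ≫ 1/n is above the triangle threshold p ~ 1/n. Asymptotically E[X] ~ (c³/6)·n^{3(1−α)} = (8³/6)·n^{1.5} → ∞; triangles are abundant w.h.p.

E[X] ≈ 241362.10174; in regime p = Θ(1/n^{1/2}) E[X] diverges (above the triangle threshold p ~ 1/n).


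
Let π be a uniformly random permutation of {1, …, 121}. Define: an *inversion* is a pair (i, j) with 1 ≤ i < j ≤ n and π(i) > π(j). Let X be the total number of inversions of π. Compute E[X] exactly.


Write X = Σ X_I over the C(121, 2) = 7260 pairs i < j, with X_I the indicator of one inversion.
There are 7260 indicators.
For each fixed pair i < j, the values π(i) and π(j) are two distinct elements of {1, …, 121} in uniformly random order; by symmetry P[π(i) > π(j)] = 1/2.
By linearity: E[X] = 7260 · (1/2) = C(121, 2) · (1/2) = 7260/2 = 3630 ≈ 3630.000000.

E[X] = 3630 = 3630.000000.


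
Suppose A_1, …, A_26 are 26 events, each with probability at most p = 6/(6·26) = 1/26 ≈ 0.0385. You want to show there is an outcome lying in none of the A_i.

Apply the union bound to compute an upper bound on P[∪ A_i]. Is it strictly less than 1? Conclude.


Union bound: P[∪_{i=1}^{26} A_i] ≤ Σ_i P[A_i] ≤ 26·p = 26·(1/26) = 1.
Numerically: 1 ≈ 1.0000.
Is 1 < 1? NO.
Since the bound 1 is ≥ 1, the union bound is uninformative here; it does NOT by itself certify existence.

26·p = 1 ≈ 1.0000; existence NOT certified by the union bound.


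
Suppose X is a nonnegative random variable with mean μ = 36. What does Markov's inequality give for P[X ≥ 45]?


μ = E[X] = 36, a = 45.
Markov: P[X ≥ 45] ≤ μ/a = (36)/45 = 4/5.
Numerically: ≈ 0.800.
(Since a = 45 > μ = 36.000, the bound 4/5 is < 1 and informative.)

P[X ≥ 45] ≤ 4/5 ≈ 0.800.


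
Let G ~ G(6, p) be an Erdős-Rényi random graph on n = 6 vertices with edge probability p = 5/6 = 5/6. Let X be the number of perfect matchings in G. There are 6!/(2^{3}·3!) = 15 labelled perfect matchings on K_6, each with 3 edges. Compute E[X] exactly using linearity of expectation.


K_6 has 6!/(2^{3}·3!) = 15 labelled perfect matchings.
For each such perfect matching H, let X_H = 1 if all 3 edges of H are present in G. Then P[X_H = 1] = p^{3} = (5/6)^{3} = 125/216.
By linearity: E[X] = Σ_H E[X_H] = 15 · p^{3} = 15 · 125/216 = 625/72.
Numerically: E[X] ≈ 8.68056.

E[X] = 15 · (5/6)^{3} = 625/72 ≈ 8.68056.


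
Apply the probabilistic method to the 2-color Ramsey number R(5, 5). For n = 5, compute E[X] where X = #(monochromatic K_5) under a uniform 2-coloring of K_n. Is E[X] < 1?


E[X] = C(5, 5) · 2^{1 − 10} = 1 · 2^{−9} = 1/512.
As a reduced fraction: E[X] = 1/512 ≈ 0.0020.
Is E[X] < 1? YES.
Since E[X] < 1, there exists a 2-coloring of K_{5} with no monochromatic K_5; hence R(5, 5) > 5.

E[X] = 1/512 ≈ 0.0020; E[X] < 1, so R(5, 5) > 5.


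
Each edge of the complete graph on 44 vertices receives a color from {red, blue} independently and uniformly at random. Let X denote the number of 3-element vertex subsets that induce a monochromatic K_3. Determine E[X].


Let X = Σ_S X_S over the C(44, 3) = 13244 subsets S of size 3, where X_S = 1 if the K_3 on S is monochromatic.
For a fixed S, the K_3 on S has C(3, 2) = 3 edges. P[all 3 edges red] = (1/2)^3, and likewise for blue, so P[monochromatic] = 2·(1/2)^3 = 2^{1 − 3} = 1/4.
By linearity: E[X] = C(44, 3) · 2^{1 − 3} = 13244 · 1/4 = 3311.
Numerically: E[X] ≈ 3311.000.

E[X] = C(44,3)·2^(1−C(3,2)) = 3311 ≈ 3311.000.


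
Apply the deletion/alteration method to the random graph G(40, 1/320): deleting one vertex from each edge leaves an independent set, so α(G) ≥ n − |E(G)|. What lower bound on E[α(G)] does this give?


E[|E(G)|] = C(40, 2)·p = 780 · (1/320) = 39/16.
E[α(G)] ≥ n − E[|E(G)|] = 40 − 39/16 = 601/16.
Numerically: ≈ 37.56250.
(This is only a lower bound; the true E[α(G)] may be larger.)

E[α(G)] ≥ 601/16 ≈ 37.56250.


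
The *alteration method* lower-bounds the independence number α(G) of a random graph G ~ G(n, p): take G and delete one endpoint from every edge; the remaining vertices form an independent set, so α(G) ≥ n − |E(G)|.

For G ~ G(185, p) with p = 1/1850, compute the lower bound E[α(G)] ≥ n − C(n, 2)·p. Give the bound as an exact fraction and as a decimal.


E[|E(G)|] = C(185, 2)·p = 17020 · (1/1850) = 46/5.
E[α(G)] ≥ n − E[|E(G)|] = 185 − 46/5 = 879/5.
Numerically: ≈ 175.800000.
(This is only a lower bound; the true E[α(G)] may be larger.)

E[α(G)] ≥ 879/5 ≈ 175.800000.


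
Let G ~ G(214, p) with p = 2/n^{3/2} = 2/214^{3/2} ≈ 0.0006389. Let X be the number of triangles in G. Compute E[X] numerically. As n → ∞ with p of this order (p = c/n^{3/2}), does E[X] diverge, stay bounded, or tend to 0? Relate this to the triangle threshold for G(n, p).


Number of potential triangles: C(214, 3) = 1610564.
Each occurs with probability p³ ≈ (0.0006389)³ ≈ 2.607522e-10.
By linearity: E[X] = C(214, 3)·p³ ≈ 1610564 · 2.607522e-10 ≈ 0.0004.
Since α = 3/2 > 1, p = c/n^{3/2} = o(1/n) is below the triangle threshold p ~ 1/n. Asymptotically E[X] ~ (c³/6)·n^{3(1−α)} = (2³/6)·n^{-1.5} → 0, so by Markov's inequality G has no triangles w.h.p.

E[X] ≈ 0.0004; in regime p = Θ(1/n^{3/2}) E[X] tends to 0 (below the triangle threshold p ~ 1/n).


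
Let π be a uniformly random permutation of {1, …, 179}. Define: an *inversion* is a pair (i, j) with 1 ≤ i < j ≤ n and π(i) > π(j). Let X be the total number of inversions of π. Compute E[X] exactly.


Write X = Σ X_I over the C(179, 2) = 15931 pairs i < j, with X_I the indicator of one inversion.
There are 15931 indicators.
For each fixed pair i < j, the values π(i) and π(j) are two distinct elements of {1, …, 179} in uniformly random order; by symmetry P[π(i) > π(j)] = 1/2.
By linearity: E[X] = 15931 · (1/2) = C(179, 2) · (1/2) = 15931/2 = 15931/2 ≈ 7965.500.

E[X] = 15931/2 = 7965.500.


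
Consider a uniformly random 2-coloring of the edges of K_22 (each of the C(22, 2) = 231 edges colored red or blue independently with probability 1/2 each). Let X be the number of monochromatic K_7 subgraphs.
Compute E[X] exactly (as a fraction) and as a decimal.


Let X = Σ_S X_S over the C(22, 7) = 170544 subsets S of size 7, where X_S = 1 if the K_7 on S is monochromatic.
For a fixed S, the K_7 on S has C(7, 2) = 21 edges. P[all 21 edges red] = (1/2)^21, and likewise for blue, so P[monochromatic] = 2·(1/2)^21 = 2^{1 − 21} = 1/1048576.
Summing: E[X] = C(22, 7) · 2^{1 − 21} = 170544 · 1/1048576 = 10659/65536.
Numerically: E[X] ≈ 0.163.

E[X] = C(22,7)·2^(1−C(7,2)) = 10659/65536 ≈ 0.163.


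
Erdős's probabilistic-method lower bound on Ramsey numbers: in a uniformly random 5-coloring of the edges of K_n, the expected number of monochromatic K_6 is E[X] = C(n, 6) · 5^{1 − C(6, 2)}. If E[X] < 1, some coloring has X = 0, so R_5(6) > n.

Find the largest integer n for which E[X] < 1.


We need C(n, 6) · 5^{1 − 15} < 1, i.e. C(n, 6) < 5^{15 − 1} = 6103515625.
Check values of n near the boundary:
  n = 128: C(128, 6) = 5423611200; 5423611200 < 6103515625? YES
  n = 129: C(129, 6) = 5688177600; 5688177600 < 6103515625? YES
  n = 130: C(130, 6) = 5963412000; 5963412000 < 6103515625? YES
  n = 131: C(131, 6) = 6249655776; 6249655776 < 6103515625? NO
  n = 132: C(132, 6) = 6547258432; 6547258432 < 6103515625? NO
The largest n with C(n, 6) < 6103515625 is n = 130 (where E[X] = 47707296/48828125 ≈ 0.9770). Hence R_5(6) > 130, i.e. R_5(6) ≥ 131.

Largest n = 130; hence R_5(6) > 130.


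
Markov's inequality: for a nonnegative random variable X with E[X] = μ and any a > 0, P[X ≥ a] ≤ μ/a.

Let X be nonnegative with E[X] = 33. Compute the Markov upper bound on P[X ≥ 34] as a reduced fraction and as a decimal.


μ = E[X] = 33, a = 34.
Markov: P[X ≥ 34] ≤ μ/a = (33)/34 = 33/34.
Numerically: ≈ 0.971.
(Since a = 34 > μ = 33.000, the bound 33/34 is < 1 and informative.)

P[X ≥ 34] ≤ 33/34 ≈ 0.971.


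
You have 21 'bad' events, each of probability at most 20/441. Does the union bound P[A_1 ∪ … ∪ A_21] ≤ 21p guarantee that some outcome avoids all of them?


Union bound: P[∪_{i=1}^{21} A_i] ≤ Σ_i P[A_i] ≤ 21·p = 21·(20/441) = 20/21.
Numerically: 20/21 ≈ 0.952381.
Is 20/21 < 1? YES.
Since P[∪ A_i] ≤ 20/21 < 1, the complement has P[∩ A_i^c] ≥ 1 − 20/21 = 1/21 > 0, so some outcome avoids every A_i.

21·p = 20/21 ≈ 0.952381; existence CERTIFIED by the union bound.


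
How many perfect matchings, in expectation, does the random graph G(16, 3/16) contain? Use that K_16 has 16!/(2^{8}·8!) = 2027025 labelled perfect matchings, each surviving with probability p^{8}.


K_16 has 16!/(2^{8}·8!) = 2027025 labelled perfect matchings.
For each such perfect matching H, let X_H = 1 if all 8 edges of H are present in G. Then P[X_H = 1] = p^{8} = (3/16)^{8} = 6561/4294967296.
By linearity: E[X] = Σ_H E[X_H] = 2027025 · p^{8} = 2027025 · 6561/4294967296 = 13299311025/4294967296.
Numerically: E[X] ≈ 3.096.

E[X] = 2027025 · (3/16)^{8} = 13299311025/4294967296 ≈ 3.096.


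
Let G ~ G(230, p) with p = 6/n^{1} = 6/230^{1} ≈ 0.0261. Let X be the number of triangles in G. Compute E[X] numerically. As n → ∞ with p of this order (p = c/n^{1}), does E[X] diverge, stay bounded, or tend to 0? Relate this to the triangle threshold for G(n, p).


Number of potential triangles: C(230, 3) = 2001460.
Each occurs with probability p³ ≈ (0.0261)³ ≈ 1.77529e-05.
By linearity: E[X] = C(230, 3)·p³ ≈ 2001460 · 1.77529e-05 ≈ 35.532.
Here α = 1, so p = 6/n is exactly at the triangle threshold p ~ 1/n. Asymptotically E[X] → c³/6 = 6³/6 = 36 ≈ 36.000, a bounded constant. In this regime the triangle count is asymptotically Poisson(c³/6).

E[X] ≈ 35.532; in regime p = Θ(1/n^{1}) E[X] stays bounded (at the triangle threshold p ~ 1/n).


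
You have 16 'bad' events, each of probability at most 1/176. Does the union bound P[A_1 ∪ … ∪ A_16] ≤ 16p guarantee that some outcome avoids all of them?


Union bound: P[∪_{i=1}^{16} A_i] ≤ Σ_i P[A_i] ≤ 16·p = 16·(1/176) = 1/11.
Numerically: 1/11 ≈ 0.0909091.
Is 1/11 < 1? YES.
Since P[∪ A_i] ≤ 1/11 < 1, the complement has P[∩ A_i^c] ≥ 1 − 1/11 = 10/11 > 0, so some outcome avoids every A_i.

16·p = 1/11 ≈ 0.0909091; existence CERTIFIED by the union bound.


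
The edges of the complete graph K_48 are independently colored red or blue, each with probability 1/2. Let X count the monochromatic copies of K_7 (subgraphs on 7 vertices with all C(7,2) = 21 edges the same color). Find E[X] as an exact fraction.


Let X = Σ_S X_S over the C(48, 7) = 73629072 subsets S of size 7, where X_S = 1 if the K_7 on S is monochromatic.
For a fixed S, the K_7 on S has C(7, 2) = 21 edges. P[all 21 edges red] = (1/2)^21, and likewise for blue, so P[monochromatic] = 2·(1/2)^21 = 2^{1 − 21} = 1/1048576.
By linearity of expectation: E[X] = C(48, 7) · 2^{1 − 21} = 73629072 · 1/1048576 = 4601817/65536.
Numerically: E[X] ≈ 70.2182.

E[X] = C(48,7)·2^(1−C(7,2)) = 4601817/65536 ≈ 70.2182.


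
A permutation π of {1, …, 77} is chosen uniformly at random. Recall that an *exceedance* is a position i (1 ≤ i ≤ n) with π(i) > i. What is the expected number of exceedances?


Write X = Σ_{i=1}^{77} X_i, where X_i = 1_{π(i) > i}.
For each fixed i, π(i) is uniform over {1, …, 77} (marginal of a uniform permutation), so P[π(i) > i] = (n − i)/n. Summing: Σ_{i=1}^{77} (n − i)/n = (0 + 1 + … + 76)/77 = 77(77 − 1)/(2·77) = (77 − 1)/2.
Hence E[X] = Σ_{i=1}^{77} (77 − i)/77 = 38 ≈ 38.000000.

E[X] = 38 = 38.000000.


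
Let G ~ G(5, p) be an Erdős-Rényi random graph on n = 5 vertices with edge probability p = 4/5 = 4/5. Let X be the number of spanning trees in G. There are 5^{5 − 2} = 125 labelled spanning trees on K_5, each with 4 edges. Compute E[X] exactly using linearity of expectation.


K_5 has 5^{5 − 2} = 125 labelled spanning trees.
For each such spanning tree H, let X_H = 1 if all 4 edges of H are present in G. Then P[X_H = 1] = p^{4} = (4/5)^{4} = 256/625.
By linearity: E[X] = Σ_H E[X_H] = 125 · p^{4} = 125 · 256/625 = 256/5.
Numerically: E[X] ≈ 51.2.

E[X] = 125 · (4/5)^{4} = 256/5 ≈ 51.2.


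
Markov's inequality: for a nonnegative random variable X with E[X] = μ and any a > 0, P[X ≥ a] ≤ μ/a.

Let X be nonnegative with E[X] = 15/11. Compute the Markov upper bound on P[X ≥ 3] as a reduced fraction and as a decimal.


μ = E[X] = 15/11, a = 3.
Markov: P[X ≥ 3] ≤ μ/a = (15/11)/3 = 5/11.
Numerically: ≈ 0.455.
(Since a = 3 > μ = 1.364, the bound 5/11 is < 1 and informative.)

P[X ≥ 3] ≤ 5/11 ≈ 0.455.


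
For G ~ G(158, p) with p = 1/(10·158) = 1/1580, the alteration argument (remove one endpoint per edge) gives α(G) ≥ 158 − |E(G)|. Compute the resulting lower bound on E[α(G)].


E[|E(G)|] = C(158, 2)·p = 12403 · (1/1580) = 157/20.
E[α(G)] ≥ n − E[|E(G)|] = 158 − 157/20 = 3003/20.
Numerically: ≈ 150.15000.
(This is only a lower bound; the true E[α(G)] may be larger.)

E[α(G)] ≥ 3003/20 ≈ 150.15000.


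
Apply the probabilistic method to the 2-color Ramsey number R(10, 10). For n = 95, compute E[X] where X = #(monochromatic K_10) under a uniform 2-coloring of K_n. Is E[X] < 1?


E[X] = C(95, 10) · 2^{1 − 45} = 10104934117421 · 2^{−44} = 10104934117421/17592186044416.
As a reduced fraction: E[X] = 10104934117421/17592186044416 ≈ 0.5743990.
Is E[X] < 1? YES.
Since E[X] < 1, there exists a 2-coloring of K_{95} with no monochromatic K_10; hence R(10, 10) > 95.

E[X] = 10104934117421/17592186044416 ≈ 0.5743990; E[X] < 1, so R(10, 10) > 95.


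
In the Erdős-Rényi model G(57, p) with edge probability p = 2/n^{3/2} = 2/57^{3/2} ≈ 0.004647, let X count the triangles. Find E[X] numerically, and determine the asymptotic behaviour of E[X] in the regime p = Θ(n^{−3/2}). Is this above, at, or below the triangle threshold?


Number of potential triangles: C(57, 3) = 29260.
Each occurs with probability p³ ≈ (0.004647)³ ≈ 1.003814e-07.
By linearity: E[X] = C(57, 3)·p³ ≈ 29260 · 1.003814e-07 ≈ 0.0029.
Since α = 3/2 > 1, p = c/n^{3/2} = o(1/n) is below the triangle threshold p ~ 1/n. Asymptotically E[X] ~ (c³/6)·n^{3(1−α)} = (2³/6)·n^{-1.5} → 0, so by Markov's inequality G has no triangles w.h.p.

E[X] ≈ 0.0029; in regime p = Θ(1/n^{3/2}) E[X] tends to 0 (below the triangle threshold p ~ 1/n).


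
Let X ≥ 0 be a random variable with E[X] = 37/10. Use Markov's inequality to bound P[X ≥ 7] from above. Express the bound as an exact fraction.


μ = E[X] = 37/10, a = 7.
Markov: P[X ≥ 7] ≤ μ/a = (37/10)/7 = 37/70.
Numerically: ≈ 0.5286.
(Since a = 7 > μ = 3.7000, the bound 37/70 is < 1 and informative.)

P[X ≥ 7] ≤ 37/70 ≈ 0.5286.


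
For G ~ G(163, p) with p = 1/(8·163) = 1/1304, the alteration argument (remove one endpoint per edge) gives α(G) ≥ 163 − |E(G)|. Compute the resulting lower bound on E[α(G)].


E[|E(G)|] = C(163, 2)·p = 13203 · (1/1304) = 81/8.
E[α(G)] ≥ n − E[|E(G)|] = 163 − 81/8 = 1223/8.
Numerically: ≈ 152.875000.
(This is only a lower bound; the true E[α(G)] may be larger.)

E[α(G)] ≥ 1223/8 ≈ 152.875000.


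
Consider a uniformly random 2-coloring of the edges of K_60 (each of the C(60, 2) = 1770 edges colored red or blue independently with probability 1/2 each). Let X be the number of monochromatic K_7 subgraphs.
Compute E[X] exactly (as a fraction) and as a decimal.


Let X = Σ_S X_S over the C(60, 7) = 386206920 subsets S of size 7, where X_S = 1 if the K_7 on S is monochromatic.
For a fixed S, the K_7 on S has C(7, 2) = 21 edges. P[all 21 edges red] = (1/2)^21, and likewise for blue, so P[monochromatic] = 2·(1/2)^21 = 2^{1 − 21} = 1/1048576.
By linearity: E[X] = C(60, 7) · 2^{1 − 21} = 386206920 · 1/1048576 = 48275865/131072.
Numerically: E[X] ≈ 368.3156.

E[X] = C(60,7)·2^(1−C(7,2)) = 48275865/131072 ≈ 368.3156.


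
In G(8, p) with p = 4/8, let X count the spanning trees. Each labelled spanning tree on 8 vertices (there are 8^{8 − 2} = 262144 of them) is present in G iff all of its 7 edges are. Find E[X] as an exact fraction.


K_8 has 8^{8 − 2} = 262144 labelled spanning trees.
For each such spanning tree H, let X_H = 1 if all 7 edges of H are present in G. Then P[X_H = 1] = p^{7} = (1/2)^{7} = 1/128.
Summing the indicators: E[X] = Σ_H E[X_H] = 262144 · p^{7} = 262144 · 1/128 = 2048.
Numerically: E[X] ≈ 2.05e+03.

E[X] = 262144 · (1/2)^{7} = 2048 ≈ 2.05e+03.


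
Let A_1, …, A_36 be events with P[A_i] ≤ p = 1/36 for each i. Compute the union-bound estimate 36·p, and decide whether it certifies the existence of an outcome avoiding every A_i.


Union bound: P[∪_{i=1}^{36} A_i] ≤ Σ_i P[A_i] ≤ 36·p = 36·(1/36) = 1.
Numerically: 1 ≈ 1.00000.
Is 1 < 1? NO.
Since the bound 1 is ≥ 1, the union bound is uninformative here; it does NOT by itself certify existence.

36·p = 1 ≈ 1.00000; existence NOT certified by the union bound.


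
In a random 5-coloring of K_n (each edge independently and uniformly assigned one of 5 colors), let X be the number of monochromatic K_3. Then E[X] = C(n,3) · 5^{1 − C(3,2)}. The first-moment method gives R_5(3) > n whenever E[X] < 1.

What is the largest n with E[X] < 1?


We need C(n, 3) · 5^{1 − 3} < 1, i.e. C(n, 3) < 5^{3 − 1} = 25.
Check values of n near the boundary:
  n = 3: C(3, 3) = 1; 1 < 25? YES
  n = 4: C(4, 3) = 4; 4 < 25? YES
  n = 5: C(5, 3) = 10; 10 < 25? YES
  n = 6: C(6, 3) = 20; 20 < 25? YES
  n = 7: C(7, 3) = 35; 35 < 25? NO
The largest n with C(n, 3) < 25 is n = 6 (where E[X] = 4/5 ≈ 0.800). Hence R_5(3) > 6, i.e. R_5(3) ≥ 7.

Largest n = 6; hence R_5(3) > 6.


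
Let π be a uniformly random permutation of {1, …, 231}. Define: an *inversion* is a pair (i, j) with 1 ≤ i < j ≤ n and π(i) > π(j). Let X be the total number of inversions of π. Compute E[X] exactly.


Write X = Σ X_I over the C(231, 2) = 26565 pairs i < j, with X_I the indicator of one inversion.
There are 26565 indicators.
For each fixed pair i < j, the values π(i) and π(j) are two distinct elements of {1, …, 231} in uniformly random order; by symmetry P[π(i) > π(j)] = 1/2.
By linearity: E[X] = 26565 · (1/2) = C(231, 2) · (1/2) = 26565/2 = 26565/2 ≈ 13282.500000.

E[X] = 26565/2 = 13282.500000.


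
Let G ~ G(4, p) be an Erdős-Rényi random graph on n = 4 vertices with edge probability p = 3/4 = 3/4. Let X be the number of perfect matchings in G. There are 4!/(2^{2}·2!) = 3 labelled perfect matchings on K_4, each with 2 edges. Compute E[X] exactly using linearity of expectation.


K_4 has 4!/(2^{2}·2!) = 3 labelled perfect matchings.
For each such perfect matching H, let X_H = 1 if all 2 edges of H are present in G. Then P[X_H = 1] = p^{2} = (3/4)^{2} = 9/16.
By linearity: E[X] = Σ_H E[X_H] = 3 · p^{2} = 3 · 9/16 = 27/16.
Numerically: E[X] ≈ 1.688.

E[X] = 3 · (3/4)^{2} = 27/16 ≈ 1.688.


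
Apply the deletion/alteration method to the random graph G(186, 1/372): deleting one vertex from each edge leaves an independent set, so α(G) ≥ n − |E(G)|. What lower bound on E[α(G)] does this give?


E[|E(G)|] = C(186, 2)·p = 17205 · (1/372) = 185/4.
E[α(G)] ≥ n − E[|E(G)|] = 186 − 185/4 = 559/4.
Numerically: ≈ 139.750.
(This is only a lower bound; the true E[α(G)] may be larger.)

E[α(G)] ≥ 559/4 ≈ 139.750.


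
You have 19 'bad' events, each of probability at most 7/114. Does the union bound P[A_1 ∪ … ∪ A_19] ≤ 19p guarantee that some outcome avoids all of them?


Union bound: P[∪_{i=1}^{19} A_i] ≤ Σ_i P[A_i] ≤ 19·p = 19·(7/114) = 7/6.
Numerically: 7/6 ≈ 1.16667.
Is 7/6 < 1? NO.
Since the bound 7/6 is ≥ 1, the union bound is uninformative here; it does NOT by itself certify existence.

19·p = 7/6 ≈ 1.16667; existence NOT certified by the union bound.


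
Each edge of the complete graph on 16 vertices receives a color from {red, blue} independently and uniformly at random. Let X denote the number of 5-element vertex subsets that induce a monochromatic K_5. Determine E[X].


Let X = Σ_S X_S over the C(16, 5) = 4368 subsets S of size 5, where X_S = 1 if the K_5 on S is monochromatic.
For a fixed S, the K_5 on S has C(5, 2) = 10 edges. P[all 10 edges red] = (1/2)^10, and likewise for blue, so P[monochromatic] = 2·(1/2)^10 = 2^{1 − 10} = 1/512.
By linearity: E[X] = C(16, 5) · 2^{1 − 10} = 4368 · 1/512 = 273/32.
Numerically: E[X] ≈ 8.531250.

E[X] = C(16,5)·2^(1−C(5,2)) = 273/32 ≈ 8.531250.


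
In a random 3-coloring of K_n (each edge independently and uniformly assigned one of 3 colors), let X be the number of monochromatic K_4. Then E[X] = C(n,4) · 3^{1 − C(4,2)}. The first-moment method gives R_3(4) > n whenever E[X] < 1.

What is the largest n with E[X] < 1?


We need C(n, 4) · 3^{1 − 6} < 1, i.e. C(n, 4) < 3^{6 − 1} = 243.
Check values of n near the boundary:
  n = 7: C(7, 4) = 35; 35 < 243? YES
  n = 8: C(8, 4) = 70; 70 < 243? YES
  n = 9: C(9, 4) = 126; 126 < 243? YES
  n = 10: C(10, 4) = 210; 210 < 243? YES
  n = 11: C(11, 4) = 330; 330 < 243? NO
The largest n with C(n, 4) < 243 is n = 10 (where E[X] = 70/81 ≈ 0.8642). Hence R_3(4) > 10, i.e. R_3(4) ≥ 11.

Largest n = 10; hence R_3(4) > 10.


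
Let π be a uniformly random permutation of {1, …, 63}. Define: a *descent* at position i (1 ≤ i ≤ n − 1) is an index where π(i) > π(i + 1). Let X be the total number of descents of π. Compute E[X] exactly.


Write X = Σ X_I over i = 1, …, 62, with X_I the indicator of one descent.
There are 62 indicators.
For each fixed i, the pair (π(i), π(i+1)) is a uniformly random ordered pair of distinct values from {1, …, 63}; by symmetry P[π(i) > π(i+1)] = 1/2.
By linearity: E[X] = 62 · (1/2) = (63 − 1) · (1/2) = 31 ≈ 31.000000.

E[X] = 31 = 31.000000.


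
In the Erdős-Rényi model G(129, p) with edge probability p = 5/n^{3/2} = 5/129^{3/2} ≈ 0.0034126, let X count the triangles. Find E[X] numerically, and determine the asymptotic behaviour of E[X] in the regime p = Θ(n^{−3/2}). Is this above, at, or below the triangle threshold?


Number of potential triangles: C(129, 3) = 349504.
Each occurs with probability p³ ≈ (0.0034126)³ ≈ 3.97426038e-08.
By linearity: E[X] = C(129, 3)·p³ ≈ 349504 · 3.97426038e-08 ≈ 0.013890.
Since α = 3/2 > 1, p = c/n^{3/2} = o(1/n) is below the triangle threshold p ~ 1/n. Asymptotically E[X] ~ (c³/6)·n^{3(1−α)} = (5³/6)·n^{-1.5} → 0, so by Markov's inequality G has no triangles w.h.p.

E[X] ≈ 0.013890; in regime p = Θ(1/n^{3/2}) E[X] tends to 0 (below the triangle threshold p ~ 1/n).
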